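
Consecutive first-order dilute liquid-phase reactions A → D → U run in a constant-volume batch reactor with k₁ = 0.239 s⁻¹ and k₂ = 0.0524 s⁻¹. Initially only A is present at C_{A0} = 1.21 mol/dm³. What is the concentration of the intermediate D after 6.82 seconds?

0.780 mol/dm³

For first-order series with pure A initially, C_D(t) = k₁C_{A0}/(k₂−k₁)·(e^(−k₁t) − e^(−k₂t)).
e^(−k₁t) = e^(−0.239×6.82) = e^(−1.630) = 0.1959; e^(−k₂t) = e^(−0.3574) = 0.6995.
C_D = 0.239×1.21/(0.0524−0.239) × (0.1959−0.6995) = (-1.550)×(-0.5036) = 0.7804 mol/dm³.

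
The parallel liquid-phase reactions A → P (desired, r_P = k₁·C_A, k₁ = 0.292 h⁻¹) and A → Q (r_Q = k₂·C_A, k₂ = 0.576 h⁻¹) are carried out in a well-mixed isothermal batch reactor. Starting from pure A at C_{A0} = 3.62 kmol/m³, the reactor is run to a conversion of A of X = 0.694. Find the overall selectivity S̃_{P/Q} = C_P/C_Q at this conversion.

0.507

C_A = C_{A0}(1−X) = 1.108 kmol/m³.
Both paths are first order in A, so the instantaneous fraction to P is constant: dC_P/d(−C_A) = k₁/(k₁+k₂) = 0.3364.
C_P = 0.3364·(C_{A0}−C_A) = 0.3364×2.512 = 0.845 kmol/m³.
C_Q = (C_{A0}−C_A)−C_P = 1.667 kmol/m³; S̃_{P/Q} = 0.8451/1.667 = 0.507.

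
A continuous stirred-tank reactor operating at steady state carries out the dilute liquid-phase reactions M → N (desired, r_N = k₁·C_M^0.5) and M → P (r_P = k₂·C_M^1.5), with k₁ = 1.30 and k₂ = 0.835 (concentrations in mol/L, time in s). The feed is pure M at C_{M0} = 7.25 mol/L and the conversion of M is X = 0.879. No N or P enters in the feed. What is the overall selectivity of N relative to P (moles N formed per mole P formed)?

1.77

Exit C_M = C_{M0}(1−X) = 7.25×0.121 = 0.8772 mol/L.
Rates in a CSTR are evaluated at the outlet concentration: r_N = 1.30×0.8772^0.5 = 1.218, r_P = 0.835×0.8772^1.5 = 0.6861.
Overall selectivity = C_N/C_P = r_Nτ/(r_Pτ) = r_N/r_P = 1.77.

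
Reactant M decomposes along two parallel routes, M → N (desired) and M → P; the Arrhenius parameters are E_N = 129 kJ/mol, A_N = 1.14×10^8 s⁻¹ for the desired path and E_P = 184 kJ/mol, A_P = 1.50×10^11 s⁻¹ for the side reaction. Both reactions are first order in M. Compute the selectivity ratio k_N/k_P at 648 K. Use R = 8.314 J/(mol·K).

20.6

With equal orders, S_{N/P} = k_N/k_P = (A_N/A_P)·exp[(E_P−E_N)/(RT)].
(E_P−E_N)/(RT) = (184−129)×10³/(8.314×648) = 55000/5387 = 10.21.
k_N/k_P = (1.14×10^8/1.50×10^11)·exp(10.21) = 7.600×10^-4 × 27143 = 20.6.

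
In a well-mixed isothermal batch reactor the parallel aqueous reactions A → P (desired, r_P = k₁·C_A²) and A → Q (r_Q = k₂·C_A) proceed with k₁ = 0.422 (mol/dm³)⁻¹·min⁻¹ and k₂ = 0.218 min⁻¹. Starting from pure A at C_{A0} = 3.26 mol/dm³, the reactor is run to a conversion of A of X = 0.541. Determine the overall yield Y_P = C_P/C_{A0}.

C_A = C_{A0}(1−X) = 1.496 mol/dm³.
Along a PFR/batch, dC_Q/dC_A = −r_Q/(r_P+r_Q) = −k₂/(k₂+k₁·C_A).
Integrating from C_{A0} to C_A: C_Q = (0.218/0.422)·ln[(0.218+0.422·3.26)/(0.218+0.422·1.50)] = 0.5166·ln(1.594/0.8495) = 0.3251 mol/dm³.
Then C_P = (C_{A0}−C_A) − C_Q = 1.764 − 0.3251 = 1.439 mol/dm³.
Y_P = C_P/C_{A0} = 1.439/3.26 = 0.441.

0.441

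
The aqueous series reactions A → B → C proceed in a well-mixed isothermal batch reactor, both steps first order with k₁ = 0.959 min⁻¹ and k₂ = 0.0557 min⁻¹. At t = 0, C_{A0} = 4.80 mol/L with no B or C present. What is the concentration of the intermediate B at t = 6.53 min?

The intermediate concentration in a first-order A→B→C sequence is C_B = k₁C_{A0}(e^(−k₁t) − e^(−k₂t))/(k₂−k₁).
e^(−k₁t) = e^(−0.959×6.53) = e^(−6.262) = 0.001907; e^(−k₂t) = e^(−0.3637) = 0.6951.
C_B = 0.959×4.80/(0.0557−0.959) × (0.001907−0.6951) = (-5.096)×(-0.6932) = 3.532 mol/L.

3.53 mol/L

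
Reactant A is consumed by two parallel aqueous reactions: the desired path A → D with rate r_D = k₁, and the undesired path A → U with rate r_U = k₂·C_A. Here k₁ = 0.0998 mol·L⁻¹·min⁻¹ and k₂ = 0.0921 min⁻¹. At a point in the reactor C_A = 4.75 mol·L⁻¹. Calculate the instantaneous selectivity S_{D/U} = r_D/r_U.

S_{D/U} = r_D/r_U = (k₁)/(k₂·C_A) = (k₁/k₂)·C_A⁻¹.
= (0.0998) / (0.0921×4.750) = 0.09980/0.4375 = 0.228.

0.228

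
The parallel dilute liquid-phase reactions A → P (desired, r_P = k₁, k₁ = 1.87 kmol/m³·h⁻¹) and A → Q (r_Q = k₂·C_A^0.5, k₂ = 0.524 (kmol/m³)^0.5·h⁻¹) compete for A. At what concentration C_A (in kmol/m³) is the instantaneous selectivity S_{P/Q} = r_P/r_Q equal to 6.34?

S_{P/Q} = (k₁/k₂)·C_A^-0.5 ⇒ C_A = (S·k₂/k₁)^(-2).
= (6.34×0.524/1.87)^(-2) = (1.777)^(-2) = 0.317 kmol/m³.

0.317 kmol/m³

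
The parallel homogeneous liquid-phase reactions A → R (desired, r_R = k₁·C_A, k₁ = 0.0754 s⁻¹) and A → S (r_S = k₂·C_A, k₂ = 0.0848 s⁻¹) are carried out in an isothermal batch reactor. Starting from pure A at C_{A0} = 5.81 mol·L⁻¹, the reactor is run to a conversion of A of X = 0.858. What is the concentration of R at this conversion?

C_A = C_{A0}(1−X) = 0.8250 mol·L⁻¹.
Both paths are first order in A, so the instantaneous fraction to R is constant: dC_R/d(−C_A) = k₁/(k₁+k₂) = 0.4707.
C_R = 0.4707·(C_{A0}−C_A) = 0.4707×4.985 = 2.35 mol·L⁻¹.

2.35 mol·L⁻¹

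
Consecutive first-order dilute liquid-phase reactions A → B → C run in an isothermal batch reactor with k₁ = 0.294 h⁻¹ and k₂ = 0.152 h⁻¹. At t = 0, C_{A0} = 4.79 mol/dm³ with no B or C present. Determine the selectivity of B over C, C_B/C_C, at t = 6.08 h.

1.33

Solving the coupled first-order balances gives C_B(t) = [k₁/(k₂−k₁)]·C_{A0}·(e^(−k₁t) − e^(−k₂t)).
e^(−k₁t) = e^(−0.294×6.08) = e^(−1.788) = 0.1674; e^(−k₂t) = e^(−0.9242) = 0.3969.
C_B = 0.294×4.79/(0.152−0.294) × (0.1674−0.3969) = (-9.917)×(-0.2295) = 2.276 mol/dm³.
C_A = C_{A0}e^(−k₁t) = 0.8017 mol/dm³, so C_C = C_{A0}−C_A−C_B = 1.712 mol/dm³; C_B/C_C = 1.33.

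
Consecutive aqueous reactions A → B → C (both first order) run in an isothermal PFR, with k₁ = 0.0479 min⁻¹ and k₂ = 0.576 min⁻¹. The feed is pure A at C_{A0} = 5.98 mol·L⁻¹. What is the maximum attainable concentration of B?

0.397 mol·L⁻¹

For a first-order series the maximum intermediate yield is C_{B,max}/C_{A0} = (k₁/k₂)^[k₂/(k₂−k₁)].
= (0.0479/0.576)^(0.576/(0.576−0.0479)) = (0.08316)^(1.091) = 0.06637.
C_{B,max} = 0.06637×5.98 = 0.397 mol·L⁻¹.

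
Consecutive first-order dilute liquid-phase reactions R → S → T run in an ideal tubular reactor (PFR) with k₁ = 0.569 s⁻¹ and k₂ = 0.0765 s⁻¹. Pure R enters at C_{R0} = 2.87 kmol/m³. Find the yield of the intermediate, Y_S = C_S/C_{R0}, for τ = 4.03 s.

For first-order series with pure R initially, C_S(τ) = k₁C_{R0}/(k₂−k₁)·(e^(−k₁τ) − e^(−k₂τ)).
e^(−k₁τ) = e^(−0.569×4.03) = e^(−2.293) = 0.1010; e^(−k₂τ) = e^(−0.3083) = 0.7347.
C_S = 0.569×2.87/(0.0765−0.569) × (0.1010−0.7347) = (-3.316)×(-0.6337) = 2.101 kmol/m³.
Y_S = C_S/C_{R0} = 2.101/2.87 = 0.732.

0.732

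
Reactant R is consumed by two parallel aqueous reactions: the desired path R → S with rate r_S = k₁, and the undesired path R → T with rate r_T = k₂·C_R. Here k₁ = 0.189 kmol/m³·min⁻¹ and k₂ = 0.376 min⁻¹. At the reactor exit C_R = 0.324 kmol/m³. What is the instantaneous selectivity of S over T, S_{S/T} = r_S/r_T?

1.55

S_{S/T} = r_S/r_T = (k₁)/(k₂·C_R) = (k₁/k₂)·C_R⁻¹.
= (0.189) / (0.376×0.3240) = 0.1890/0.1218 = 1.55.
The undesired path is higher order in R, so low C_R (CSTR or dilute feed) favours S.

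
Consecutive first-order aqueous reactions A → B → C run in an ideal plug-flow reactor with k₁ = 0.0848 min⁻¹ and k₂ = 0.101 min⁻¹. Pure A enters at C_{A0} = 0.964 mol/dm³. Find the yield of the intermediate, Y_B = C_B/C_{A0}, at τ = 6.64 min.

For first-order series with pure A initially, C_B(τ) = k₁C_{A0}/(k₂−k₁)·(e^(−k₁τ) − e^(−k₂τ)).
e^(−k₁τ) = e^(−0.0848×6.64) = e^(−0.5631) = 0.5695; e^(−k₂τ) = e^(−0.6706) = 0.5114.
C_B = 0.0848×0.964/(0.101−0.0848) × (0.5695−0.5114) = 5.046×0.05808 = 0.2931 mol/dm³.
Y_B = C_B/C_{A0} = 0.2931/0.964 = 0.304.

0.304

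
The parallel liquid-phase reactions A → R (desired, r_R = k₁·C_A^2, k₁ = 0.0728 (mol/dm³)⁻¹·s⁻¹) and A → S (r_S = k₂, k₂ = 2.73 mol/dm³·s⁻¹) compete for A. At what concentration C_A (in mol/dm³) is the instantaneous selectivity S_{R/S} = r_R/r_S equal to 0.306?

3.39 mol/dm³

S_{R/S} = (k₁/k₂)·C_A^2 ⇒ C_A = (S·k₂/k₁)^(0.5).
= (0.306×2.73/0.0728)^(0.5) = (11.47)^(0.5) = 3.39 mol/dm³.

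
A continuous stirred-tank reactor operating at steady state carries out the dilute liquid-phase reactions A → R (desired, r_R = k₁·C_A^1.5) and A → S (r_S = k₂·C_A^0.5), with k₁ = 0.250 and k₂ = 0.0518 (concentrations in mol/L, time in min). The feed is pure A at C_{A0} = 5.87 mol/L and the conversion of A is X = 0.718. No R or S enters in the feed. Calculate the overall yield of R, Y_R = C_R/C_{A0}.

0.638

Exit C_A = C_{A0}(1−X) = 5.87×0.282 = 1.655 mol/L.
Rates in a CSTR are evaluated at the outlet concentration: r_R = 0.250×1.655^1.5 = 0.5324, r_S = 0.0518×1.655^0.5 = 0.06665.
Fraction of consumed A going to R: r_R/(r_R+r_S) = 0.8888.
C_R = 0.8888·C_{A0}·X = 0.8888×5.87×0.718 = 3.75 mol/L; Y_R = C_R/C_{A0} = 0.638.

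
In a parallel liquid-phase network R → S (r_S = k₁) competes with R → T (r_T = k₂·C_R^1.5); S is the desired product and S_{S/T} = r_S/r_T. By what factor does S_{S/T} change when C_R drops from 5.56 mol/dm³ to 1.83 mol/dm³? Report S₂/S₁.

5.30

S_{S/T} = (k₁/k₂)·C_R^-1.5, so S₂/S₁ = (C_{R,2}/C_{R,1})^-1.5.
= (1.83/5.56)^(-1.5) = (0.3291)^(-1.5) = 5.30.
Selectivity toward S rises as C_R falls — low-concentration operation is favoured.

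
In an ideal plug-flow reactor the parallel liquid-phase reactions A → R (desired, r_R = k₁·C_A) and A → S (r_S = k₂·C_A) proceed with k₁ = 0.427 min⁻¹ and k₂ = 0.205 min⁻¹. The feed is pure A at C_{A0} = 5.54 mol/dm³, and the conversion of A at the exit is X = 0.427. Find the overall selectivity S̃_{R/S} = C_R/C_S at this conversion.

2.08

C_A = C_{A0}(1−X) = 3.174 mol/dm³.
Both paths are first order in A, so the instantaneous fraction to R is constant: dC_R/d(−C_A) = k₁/(k₁+k₂) = 0.6756.
C_R = 0.6756·(C_{A0}−C_A) = 0.6756×2.366 = 1.60 mol/dm³.
C_S = (C_{A0}−C_A)−C_R = 0.7673 mol/dm³; S̃_{R/S} = 1.598/0.7673 = 2.08.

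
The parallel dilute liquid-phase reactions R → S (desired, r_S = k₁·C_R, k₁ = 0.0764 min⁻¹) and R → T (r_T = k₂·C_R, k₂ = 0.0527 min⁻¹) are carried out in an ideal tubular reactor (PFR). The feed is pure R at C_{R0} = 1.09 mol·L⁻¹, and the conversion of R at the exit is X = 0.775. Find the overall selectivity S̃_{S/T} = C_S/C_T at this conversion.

C_R = C_{R0}(1−X) = 0.2452 mol·L⁻¹.
Both paths are first order in R, so the instantaneous fraction to S is constant: dC_S/d(−C_R) = k₁/(k₁+k₂) = 0.5918.
C_S = 0.5918·(C_{R0}−C_R) = 0.5918×0.8448 = 0.500 mol·L⁻¹.
C_T = (C_{R0}−C_R)−C_S = 0.3448 mol·L⁻¹; S̃_{S/T} = 0.4999/0.3448 = 1.45.

1.45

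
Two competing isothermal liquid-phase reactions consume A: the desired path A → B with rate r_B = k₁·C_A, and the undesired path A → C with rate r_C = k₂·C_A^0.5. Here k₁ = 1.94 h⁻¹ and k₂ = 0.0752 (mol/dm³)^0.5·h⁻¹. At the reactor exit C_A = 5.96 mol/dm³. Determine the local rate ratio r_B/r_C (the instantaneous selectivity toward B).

63.0

S_{B/C} = r_B/r_C = (k₁·C_A)/(k₂·C_A^0.5) = (k₁/k₂)·C_A^0.5.
= (1.94×5.960) / (0.0752×5.960^0.5) = 11.56/0.1836 = 63.0.
Since the desired path is higher order in A, keeping C_A high (PFR or concentrated feed) favours B.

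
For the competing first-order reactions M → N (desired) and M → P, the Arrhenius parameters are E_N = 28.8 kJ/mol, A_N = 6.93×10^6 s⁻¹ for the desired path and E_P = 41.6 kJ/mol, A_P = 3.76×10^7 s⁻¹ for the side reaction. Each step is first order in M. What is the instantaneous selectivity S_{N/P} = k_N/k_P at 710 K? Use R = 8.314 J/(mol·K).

1.61

With equal orders, S_{N/P} = k_N/k_P = (A_N/A_P)·exp[(E_P−E_N)/(RT)].
(E_P−E_N)/(RT) = (41.6−28.8)×10³/(8.314×710) = 12800/5903 = 2.168.
k_N/k_P = (6.93×10^6/3.76×10^7)·exp(2.168) = 0.1843 × 8.744 = 1.61.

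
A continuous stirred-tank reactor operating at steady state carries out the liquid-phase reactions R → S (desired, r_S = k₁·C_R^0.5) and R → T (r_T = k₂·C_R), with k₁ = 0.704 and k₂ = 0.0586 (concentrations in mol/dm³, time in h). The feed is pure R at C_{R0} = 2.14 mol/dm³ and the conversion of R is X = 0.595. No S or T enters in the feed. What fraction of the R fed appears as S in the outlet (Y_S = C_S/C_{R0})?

Exit C_R = C_{R0}(1−X) = 2.14×0.405 = 0.8667 mol/dm³.
A CSTR operates uniformly at the exit composition, giving r_S = 0.6554 and r_T = 0.05079 (each k·C_R^n at C_R = 0.8667).
Fraction of consumed R going to S: r_S/(r_S+r_T) = 0.9281.
C_S = 0.9281·C_{R0}·X = 0.9281×2.14×0.595 = 1.18 mol/dm³; Y_S = C_S/C_{R0} = 0.552.

0.552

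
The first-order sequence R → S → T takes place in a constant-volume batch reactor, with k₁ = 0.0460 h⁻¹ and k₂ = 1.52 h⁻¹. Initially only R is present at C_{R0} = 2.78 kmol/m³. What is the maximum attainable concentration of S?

0.0754 kmol/m³

For a first-order series the maximum intermediate yield is C_{S,max}/C_{R0} = (k₁/k₂)^[k₂/(k₂−k₁)].
= (0.0460/1.52)^(1.52/(1.52−0.0460)) = (0.03026)^(1.031) = 0.02713.
C_{S,max} = 0.02713×2.78 = 0.0754 kmol/m³.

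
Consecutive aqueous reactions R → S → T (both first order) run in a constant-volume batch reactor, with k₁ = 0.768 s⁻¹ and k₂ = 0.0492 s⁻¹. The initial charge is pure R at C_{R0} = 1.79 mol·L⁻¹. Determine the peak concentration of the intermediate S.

1.48 mol·L⁻¹

Evaluating C_S at t_opt = ln(k₂/k₁)/(k₂−k₁) gives C_{S,max}/C_{R0} = (k₁/k₂)^[k₂/(k₂−k₁)].
= (0.768/0.0492)^(0.0492/(0.0492−0.768)) = (15.61)^(-0.06845) = 0.8285.
C_{S,max} = 0.8285×1.79 = 1.48 mol·L⁻¹.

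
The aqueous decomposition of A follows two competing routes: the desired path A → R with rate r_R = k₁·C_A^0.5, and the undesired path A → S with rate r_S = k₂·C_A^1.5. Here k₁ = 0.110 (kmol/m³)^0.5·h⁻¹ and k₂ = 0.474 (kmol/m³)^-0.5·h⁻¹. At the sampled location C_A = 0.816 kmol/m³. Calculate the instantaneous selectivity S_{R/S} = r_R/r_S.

S_{R/S} = r_R/r_S = (k₁·C_A^0.5)/(k₂·C_A^1.5) = (k₁/k₂)·C_A⁻¹.
= (0.110×0.8160^0.5) / (0.474×0.8160^1.5) = 0.09937/0.3494 = 0.284.
The undesired path is higher order in A, so low C_A (CSTR or dilute feed) favours R.

0.284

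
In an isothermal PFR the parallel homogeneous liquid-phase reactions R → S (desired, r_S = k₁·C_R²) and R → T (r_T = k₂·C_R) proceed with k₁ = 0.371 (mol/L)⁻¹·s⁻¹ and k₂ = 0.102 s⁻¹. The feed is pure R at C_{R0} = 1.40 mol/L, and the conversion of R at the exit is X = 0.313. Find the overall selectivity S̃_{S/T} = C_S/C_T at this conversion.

C_R = C_{R0}(1−X) = 0.9618 mol/L.
Along a PFR/batch, dC_T/dC_R = −r_T/(r_S+r_T) = −k₂/(k₂+k₁·C_R).
Integrating from C_{R0} to C_R: C_T = (0.102/0.371)·ln[(0.102+0.371·1.40)/(0.102+0.371·0.962)] = 0.2749·ln(0.6214/0.4588) = 0.08339 mol/L.
Then C_S = (C_{R0}−C_R) − C_T = 0.4382 − 0.08339 = 0.3548 mol/L.
S̃_{S/T} = C_S/C_T = 0.3548/0.08339 = 4.26.

4.26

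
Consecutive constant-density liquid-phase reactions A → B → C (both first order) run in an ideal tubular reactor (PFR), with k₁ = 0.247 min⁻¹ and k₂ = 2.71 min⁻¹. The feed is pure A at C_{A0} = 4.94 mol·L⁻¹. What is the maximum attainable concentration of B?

0.354 mol·L⁻¹

For a first-order series the maximum intermediate yield is C_{B,max}/C_{A0} = (k₁/k₂)^[k₂/(k₂−k₁)].
= (0.247/2.71)^(2.71/(2.71−0.247)) = (0.09114)^(1.100) = 0.07168.
C_{B,max} = 0.07168×4.94 = 0.354 mol·L⁻¹.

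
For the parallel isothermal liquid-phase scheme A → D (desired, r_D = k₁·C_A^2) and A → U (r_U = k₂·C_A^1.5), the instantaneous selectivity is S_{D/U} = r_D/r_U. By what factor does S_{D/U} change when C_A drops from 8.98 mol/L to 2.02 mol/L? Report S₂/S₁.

0.474

S_{D/U} = (k₁/k₂)·C_A^0.5, so S₂/S₁ = (C_{A,2}/C_{A,1})^0.5.
= (2.02/8.98)^0.5 = (0.2249)^0.5 = 0.474.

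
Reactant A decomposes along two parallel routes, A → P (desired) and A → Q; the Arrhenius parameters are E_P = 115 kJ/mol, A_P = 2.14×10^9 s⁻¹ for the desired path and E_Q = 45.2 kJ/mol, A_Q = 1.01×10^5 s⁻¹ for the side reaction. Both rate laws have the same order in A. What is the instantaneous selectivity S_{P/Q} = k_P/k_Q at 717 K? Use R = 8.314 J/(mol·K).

0.174

k_P/k_Q = (A_P/A_Q)·exp[−(E_P−E_Q)/(RT)] = (A_P/A_Q)·exp[(E_Q−E_P)/(RT)].
(E_Q−E_P)/(RT) = (45.2−115)×10³/(8.314×717) = -69800/5961 = -11.71.
k_P/k_Q = (2.14×10^9/1.01×10^5)·exp(-11.71) = 21188 × 8.218×10^-6 = 0.174.
Since E_P > E_Q, raising the temperature improves selectivity toward P.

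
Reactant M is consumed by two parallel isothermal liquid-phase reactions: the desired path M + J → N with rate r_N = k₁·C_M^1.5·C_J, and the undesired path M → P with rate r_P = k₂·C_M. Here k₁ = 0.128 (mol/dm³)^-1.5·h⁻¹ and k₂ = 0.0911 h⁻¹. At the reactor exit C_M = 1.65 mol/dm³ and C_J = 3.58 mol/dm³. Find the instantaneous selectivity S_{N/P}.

6.46

S_{N/P} = r_N/r_P = (k₁·C_M^1.5·C_J)/(k₂·C_M) = (k₁/k₂)·C_M^0.5·C_J.
= (0.128×1.650^1.5×3.580) / (0.0911×1.650) = 0.9712/0.1503 = 6.46.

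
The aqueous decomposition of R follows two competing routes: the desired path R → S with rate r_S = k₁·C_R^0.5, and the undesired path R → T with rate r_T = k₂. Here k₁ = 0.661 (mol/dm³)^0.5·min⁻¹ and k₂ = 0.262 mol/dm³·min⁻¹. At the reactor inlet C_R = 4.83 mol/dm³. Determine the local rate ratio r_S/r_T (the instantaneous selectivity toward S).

S_{S/T} = r_S/r_T = (k₁·C_R^0.5)/(k₂) = (k₁/k₂)·C_R^0.5.
= (0.661×4.830^0.5) / (0.262) = 1.453/0.2620 = 5.54.
Since the desired path is higher order in R, keeping C_R high (PFR or concentrated feed) favours S.

5.54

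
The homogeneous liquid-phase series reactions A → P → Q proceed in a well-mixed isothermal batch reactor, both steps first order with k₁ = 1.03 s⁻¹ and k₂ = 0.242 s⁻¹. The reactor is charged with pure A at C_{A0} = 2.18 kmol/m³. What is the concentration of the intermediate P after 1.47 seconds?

1.37 kmol/m³

Solving the coupled first-order balances gives C_P(t) = [k₁/(k₂−k₁)]·C_{A0}·(e^(−k₁t) − e^(−k₂t)).
e^(−k₁t) = e^(−1.03×1.47) = e^(−1.514) = 0.2200; e^(−k₂t) = e^(−0.3557) = 0.7007.
C_P = 1.03×2.18/(0.242−1.03) × (0.2200−0.7007) = (-2.849)×(-0.4806) = 1.370 kmol/m³.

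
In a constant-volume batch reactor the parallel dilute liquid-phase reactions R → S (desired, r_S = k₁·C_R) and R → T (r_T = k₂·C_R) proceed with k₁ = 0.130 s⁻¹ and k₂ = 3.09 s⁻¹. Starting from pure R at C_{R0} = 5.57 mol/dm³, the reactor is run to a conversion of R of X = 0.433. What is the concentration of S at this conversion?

C_R = C_{R0}(1−X) = 3.158 mol/dm³.
Both paths are first order in R, so the instantaneous fraction to S is constant: dC_S/d(−C_R) = k₁/(k₁+k₂) = 0.04037.
C_S = 0.04037·(C_{R0}−C_R) = 0.04037×2.412 = 0.0974 mol/dm³.

0.0974 mol/dm³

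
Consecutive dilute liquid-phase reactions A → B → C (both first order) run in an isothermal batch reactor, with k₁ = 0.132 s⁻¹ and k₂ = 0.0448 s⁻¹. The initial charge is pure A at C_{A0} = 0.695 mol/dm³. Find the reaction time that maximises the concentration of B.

For first-order series the maximum of C_B occurs at t_opt = ln(k₂/k₁)/(k₂−k₁).
= ln(0.0448/0.132)/(0.0448−0.132) = ln(0.3394)/-0.08720 = -1.081/-0.08720 = 12.4 s.

12.4 s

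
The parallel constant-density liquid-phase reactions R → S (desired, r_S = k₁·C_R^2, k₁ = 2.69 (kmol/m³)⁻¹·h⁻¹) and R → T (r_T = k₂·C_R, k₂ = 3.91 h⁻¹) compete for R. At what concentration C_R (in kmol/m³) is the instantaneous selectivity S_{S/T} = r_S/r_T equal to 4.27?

S_{S/T} = (k₁/k₂)·C_R ⇒ C_R = S·k₂/k₁.
= 4.27×3.91/2.69 = 6.21 kmol/m³.

6.21 kmol/m³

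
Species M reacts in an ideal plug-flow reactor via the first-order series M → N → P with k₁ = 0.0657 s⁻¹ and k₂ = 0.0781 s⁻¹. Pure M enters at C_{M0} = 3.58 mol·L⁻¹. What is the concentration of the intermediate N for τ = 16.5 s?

Solving the coupled first-order balances gives C_N(τ) = [k₁/(k₂−k₁)]·C_{M0}·(e^(−k₁τ) − e^(−k₂τ)).
e^(−k₁τ) = e^(−0.0657×16.5) = e^(−1.084) = 0.3382; e^(−k₂τ) = e^(−1.289) = 0.2756.
C_N = 0.0657×3.58/(0.0781−0.0657) × (0.3382−0.2756) = 18.97×0.06258 = 1.187 mol·L⁻¹.

1.19 mol·L⁻¹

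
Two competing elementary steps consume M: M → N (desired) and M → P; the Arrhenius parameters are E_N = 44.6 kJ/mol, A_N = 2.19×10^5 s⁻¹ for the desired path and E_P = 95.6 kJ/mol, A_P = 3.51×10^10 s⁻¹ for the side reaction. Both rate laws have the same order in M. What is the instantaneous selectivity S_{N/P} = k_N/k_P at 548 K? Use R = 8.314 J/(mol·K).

Since both paths have the same order in M, the concentration cancels and S_{N/P} = k_N/k_P = (A_N/A_P)·exp[(E_P−E_N)/(RT)].
(E_P−E_N)/(RT) = (95.6−44.6)×10³/(8.314×548) = 51000/4556 = 11.19.
k_N/k_P = (2.19×10^5/3.51×10^10)·exp(11.19) = 6.239×10^-6 × 72682 = 0.453.
Since E_N < E_P, lowering the temperature improves selectivity toward N.

0.453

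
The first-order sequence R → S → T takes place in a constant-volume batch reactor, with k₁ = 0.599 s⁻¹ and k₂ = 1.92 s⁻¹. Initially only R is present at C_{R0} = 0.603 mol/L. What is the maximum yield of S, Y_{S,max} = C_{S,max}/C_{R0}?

At the optimum, C_{S,max}/C_{R0} = (k₁/k₂)^[k₂/(k₂−k₁)].
= (0.599/1.92)^(1.92/(1.92−0.599)) = (0.3120)^(1.453) = 0.1840.

0.184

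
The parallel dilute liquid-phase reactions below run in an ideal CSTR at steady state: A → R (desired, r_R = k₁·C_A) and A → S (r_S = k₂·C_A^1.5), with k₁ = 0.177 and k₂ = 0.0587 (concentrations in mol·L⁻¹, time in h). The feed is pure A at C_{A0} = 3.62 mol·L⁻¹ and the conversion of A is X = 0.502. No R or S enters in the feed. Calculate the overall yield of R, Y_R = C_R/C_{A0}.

0.347

Exit C_A = C_{A0}(1−X) = 3.62×0.498 = 1.803 mol·L⁻¹.
Rates in a CSTR are evaluated at the outlet concentration: r_R = 0.177×1.803 = 0.3191, r_S = 0.0587×1.803^1.5 = 0.1421.
Fraction of consumed A going to R: r_R/(r_R+r_S) = 0.6919.
C_R = 0.6919·C_{A0}·X = 0.6919×3.62×0.502 = 1.26 mol·L⁻¹; Y_R = C_R/C_{A0} = 0.347.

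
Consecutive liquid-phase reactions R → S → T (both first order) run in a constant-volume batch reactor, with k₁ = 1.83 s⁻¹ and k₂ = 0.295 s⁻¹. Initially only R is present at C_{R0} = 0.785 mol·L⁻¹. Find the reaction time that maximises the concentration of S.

1.19 s

The intermediate peaks when r₁ = r₂, i.e. k₁e^(−k₁t) = k₂e^(−k₂t), giving t_opt = ln(k₂/k₁)/(k₂−k₁).
= ln(0.295/1.83)/(0.295−1.83) = ln(0.1612)/-1.535 = -1.825/-1.535 = 1.19 s.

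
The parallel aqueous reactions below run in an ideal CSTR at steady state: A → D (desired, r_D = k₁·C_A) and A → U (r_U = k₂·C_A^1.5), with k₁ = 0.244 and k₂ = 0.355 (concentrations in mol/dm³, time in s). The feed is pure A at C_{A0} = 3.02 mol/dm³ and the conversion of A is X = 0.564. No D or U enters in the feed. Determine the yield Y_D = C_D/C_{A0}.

0.211

Exit C_A = C_{A0}(1−X) = 3.02×0.436 = 1.317 mol/dm³.
In a CSTR the entire volume is at exit conditions, so r_D = 0.244×1.317 = 0.3213 and r_U = 0.355×1.317^1.5 = 0.5364.
Fraction of consumed A going to D: r_D/(r_D+r_U) = 0.3746.
C_D = 0.3746·C_{A0}·X = 0.3746×3.02×0.564 = 0.638 mol/dm³; Y_D = C_D/C_{A0} = 0.211.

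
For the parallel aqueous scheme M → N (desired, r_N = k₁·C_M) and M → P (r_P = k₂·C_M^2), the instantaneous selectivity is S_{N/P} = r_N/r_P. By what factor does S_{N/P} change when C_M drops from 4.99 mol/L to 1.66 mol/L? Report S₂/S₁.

3.01

S_{N/P} = (k₁/k₂)·C_M⁻¹, so S₂/S₁ = (C_{M,2}/C_{M,1})⁻¹.
= 4.99/1.66 = 3.01.
Selectivity toward N rises as C_M falls — low-concentration operation is favoured.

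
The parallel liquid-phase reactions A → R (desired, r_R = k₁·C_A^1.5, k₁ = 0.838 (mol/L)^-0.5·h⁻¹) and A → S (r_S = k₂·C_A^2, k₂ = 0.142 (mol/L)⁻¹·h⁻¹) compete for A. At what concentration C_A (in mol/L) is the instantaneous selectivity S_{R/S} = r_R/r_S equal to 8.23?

0.514 mol/L

S_{R/S} = (k₁/k₂)·C_A^-0.5 ⇒ C_A = (S·k₂/k₁)^(-2).
= (8.23×0.142/0.838)^(-2) = (1.395)^(-2) = 0.514 mol/L.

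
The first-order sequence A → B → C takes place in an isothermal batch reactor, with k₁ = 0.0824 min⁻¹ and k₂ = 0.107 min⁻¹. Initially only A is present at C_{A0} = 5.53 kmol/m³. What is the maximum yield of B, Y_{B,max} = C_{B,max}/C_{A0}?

0.321

Evaluating C_B at t_opt = ln(k₂/k₁)/(k₂−k₁) gives C_{B,max}/C_{A0} = (k₁/k₂)^[k₂/(k₂−k₁)].
= (0.0824/0.107)^(0.107/(0.107−0.0824)) = (0.7701)^(4.350) = 0.3210.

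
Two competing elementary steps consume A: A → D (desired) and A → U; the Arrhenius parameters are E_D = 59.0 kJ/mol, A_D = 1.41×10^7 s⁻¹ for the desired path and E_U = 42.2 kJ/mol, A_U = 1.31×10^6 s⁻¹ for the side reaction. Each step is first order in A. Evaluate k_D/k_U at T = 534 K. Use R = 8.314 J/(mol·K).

0.245

With equal orders, S_{D/U} = k_D/k_U = (A_D/A_U)·exp[(E_U−E_D)/(RT)].
(E_U−E_D)/(RT) = (42.2−59.0)×10³/(8.314×534) = -16800/4440 = -3.784.
k_D/k_U = (1.41×10^7/1.31×10^6)·exp(-3.784) = 10.76 × 0.02273 = 0.245.
Since E_D > E_U, raising the temperature improves selectivity toward D.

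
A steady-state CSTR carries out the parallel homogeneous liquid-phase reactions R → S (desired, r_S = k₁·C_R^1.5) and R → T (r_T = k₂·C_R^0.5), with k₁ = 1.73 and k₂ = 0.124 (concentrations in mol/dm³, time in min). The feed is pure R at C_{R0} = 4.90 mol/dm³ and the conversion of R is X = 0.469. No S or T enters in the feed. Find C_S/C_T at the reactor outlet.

36.3

Exit C_R = C_{R0}(1−X) = 4.90×0.531 = 2.602 mol/dm³.
Rates in a CSTR are evaluated at the outlet concentration: r_S = 1.73×2.602^1.5 = 7.261, r_T = 0.124×2.602^0.5 = 0.2000.
Overall selectivity = C_S/C_T = r_Sτ/(r_Tτ) = r_S/r_T = 36.3.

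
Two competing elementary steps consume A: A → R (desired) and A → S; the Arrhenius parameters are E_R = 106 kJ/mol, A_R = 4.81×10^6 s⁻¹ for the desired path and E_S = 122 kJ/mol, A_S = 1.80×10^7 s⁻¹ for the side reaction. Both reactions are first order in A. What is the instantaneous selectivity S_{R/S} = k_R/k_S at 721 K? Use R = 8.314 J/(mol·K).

3.86

Since both paths have the same order in A, the concentration cancels and S_{R/S} = k_R/k_S = (A_R/A_S)·exp[(E_S−E_R)/(RT)].
(E_S−E_R)/(RT) = (122−106)×10³/(8.314×721) = 16000/5994 = 2.669.
k_R/k_S = (4.81×10^6/1.80×10^7)·exp(2.669) = 0.2672 × 14.43 = 3.86.
Since E_R < E_S, lowering the temperature improves selectivity toward R.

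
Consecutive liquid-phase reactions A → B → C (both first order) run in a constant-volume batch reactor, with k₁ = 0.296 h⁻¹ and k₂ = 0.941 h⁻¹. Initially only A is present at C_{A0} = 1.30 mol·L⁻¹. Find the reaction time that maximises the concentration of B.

Setting dC_B/dt = 0 gives t_opt = ln(k₂/k₁)/(k₂−k₁).
= ln(0.941/0.296)/(0.941−0.296) = ln(3.179)/0.6450 = 1.157/0.6450 = 1.79 h.

1.79 h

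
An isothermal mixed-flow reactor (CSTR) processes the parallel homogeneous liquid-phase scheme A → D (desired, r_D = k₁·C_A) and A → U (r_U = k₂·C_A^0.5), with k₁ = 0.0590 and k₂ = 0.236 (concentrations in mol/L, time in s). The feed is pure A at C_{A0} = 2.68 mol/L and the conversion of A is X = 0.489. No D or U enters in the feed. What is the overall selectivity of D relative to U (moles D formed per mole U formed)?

Exit C_A = C_{A0}(1−X) = 2.68×0.511 = 1.369 mol/L.
A CSTR operates uniformly at the exit composition, giving r_D = 0.08080 and r_U = 0.2762 (each k·C_A^n at C_A = 1.369).
Overall selectivity = C_D/C_U = r_Dτ/(r_Uτ) = r_D/r_U = 0.293.

0.293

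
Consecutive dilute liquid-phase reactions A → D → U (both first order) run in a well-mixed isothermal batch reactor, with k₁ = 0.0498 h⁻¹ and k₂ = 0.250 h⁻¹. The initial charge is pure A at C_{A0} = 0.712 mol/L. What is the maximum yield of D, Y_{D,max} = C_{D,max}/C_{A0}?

0.133

For a first-order series the maximum intermediate yield is C_{D,max}/C_{A0} = (k₁/k₂)^[k₂/(k₂−k₁)].
= (0.0498/0.250)^(0.250/(0.250−0.0498)) = (0.1992)^(1.249) = 0.1333.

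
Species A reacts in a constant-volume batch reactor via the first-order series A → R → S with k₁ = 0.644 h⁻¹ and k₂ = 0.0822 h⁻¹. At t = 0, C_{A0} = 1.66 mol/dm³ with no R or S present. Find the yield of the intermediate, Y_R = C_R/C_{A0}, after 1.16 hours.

0.499

Solving the coupled first-order balances gives C_R(t) = [k₁/(k₂−k₁)]·C_{A0}·(e^(−k₁t) − e^(−k₂t)).
e^(−k₁t) = e^(−0.644×1.16) = e^(−0.7470) = 0.4738; e^(−k₂t) = e^(−0.09535) = 0.9091.
C_R = 0.644×1.66/(0.0822−0.644) × (0.4738−0.9091) = (-1.903)×(-0.4353) = 0.8283 mol/dm³.
Y_R = C_R/C_{A0} = 0.8283/1.66 = 0.499.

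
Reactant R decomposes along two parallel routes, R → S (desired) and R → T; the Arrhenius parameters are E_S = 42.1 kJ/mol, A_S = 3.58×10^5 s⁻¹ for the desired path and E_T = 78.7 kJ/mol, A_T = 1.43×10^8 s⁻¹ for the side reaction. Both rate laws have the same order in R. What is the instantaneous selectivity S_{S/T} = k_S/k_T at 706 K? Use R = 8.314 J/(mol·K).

1.28

With equal orders, S_{S/T} = k_S/k_T = (A_S/A_T)·exp[(E_T−E_S)/(RT)].
(E_T−E_S)/(RT) = (78.7−42.1)×10³/(8.314×706) = 36600/5870 = 6.235.
k_S/k_T = (3.58×10^5/1.43×10^8)·exp(6.235) = 0.002503 × 510.5 = 1.28.
Since E_S < E_T, lowering the temperature improves selectivity toward S.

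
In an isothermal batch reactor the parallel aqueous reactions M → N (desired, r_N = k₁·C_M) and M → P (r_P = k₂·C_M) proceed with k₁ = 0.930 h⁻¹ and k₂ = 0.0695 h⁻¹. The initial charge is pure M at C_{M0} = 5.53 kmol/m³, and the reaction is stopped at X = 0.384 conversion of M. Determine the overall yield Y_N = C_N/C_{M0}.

C_M = C_{M0}(1−X) = 3.406 kmol/m³.
Both paths are first order in M, so the instantaneous fraction to N is constant: dC_N/d(−C_M) = k₁/(k₁+k₂) = 0.9305.
C_N = 0.9305·(C_{M0}−C_M) = 0.9305×2.124 = 1.98 kmol/m³.
Y_N = C_N/C_{M0} = 1.976/5.53 = 0.357.

0.357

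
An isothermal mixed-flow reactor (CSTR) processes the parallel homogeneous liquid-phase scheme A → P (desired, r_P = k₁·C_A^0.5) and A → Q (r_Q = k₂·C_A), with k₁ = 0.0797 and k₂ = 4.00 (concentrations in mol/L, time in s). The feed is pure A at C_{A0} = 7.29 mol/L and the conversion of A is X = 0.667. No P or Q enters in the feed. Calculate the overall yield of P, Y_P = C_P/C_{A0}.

0.00842

Exit C_A = C_{A0}(1−X) = 7.29×0.333 = 2.428 mol/L.
In a CSTR the entire volume is at exit conditions, so r_P = 0.0797×2.428^0.5 = 0.1242 and r_Q = 4.00×2.428 = 9.710.
Fraction of consumed A going to P: r_P/(r_P+r_Q) = 0.01263.
C_P = 0.01263·C_{A0}·X = 0.01263×7.29×0.667 = 0.0614 mol/L; Y_P = C_P/C_{A0} = 0.00842.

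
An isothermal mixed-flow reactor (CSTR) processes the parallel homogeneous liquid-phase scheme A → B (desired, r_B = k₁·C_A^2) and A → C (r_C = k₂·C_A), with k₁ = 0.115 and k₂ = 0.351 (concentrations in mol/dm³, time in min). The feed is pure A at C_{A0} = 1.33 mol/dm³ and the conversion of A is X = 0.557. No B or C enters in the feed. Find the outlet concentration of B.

Exit C_A = C_{A0}(1−X) = 1.33×0.443 = 0.5892 mol/dm³.
Rates in a CSTR are evaluated at the outlet concentration: r_B = 0.115×0.5892^2 = 0.03992, r_C = 0.351×0.5892 = 0.2068.
Fraction of consumed A going to B: r_B/(r_B+r_C) = 0.1618.
C_B = 0.1618·C_{A0}·X = 0.1618×1.33×0.557 = 0.120 mol/dm³.

0.120 mol/dm³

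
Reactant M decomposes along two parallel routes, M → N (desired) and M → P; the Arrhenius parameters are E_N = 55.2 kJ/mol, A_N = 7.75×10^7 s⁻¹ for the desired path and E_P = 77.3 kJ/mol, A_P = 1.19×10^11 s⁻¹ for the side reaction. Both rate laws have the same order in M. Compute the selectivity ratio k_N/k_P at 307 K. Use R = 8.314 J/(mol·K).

3.75

k_N/k_P = (A_N/A_P)·exp[−(E_N−E_P)/(RT)] = (A_N/A_P)·exp[(E_P−E_N)/(RT)].
(E_P−E_N)/(RT) = (77.3−55.2)×10³/(8.314×307) = 22100/2552 = 8.659.
k_N/k_P = (7.75×10^7/1.19×10^11)·exp(8.659) = 6.513×10^-4 × 5759 = 3.75.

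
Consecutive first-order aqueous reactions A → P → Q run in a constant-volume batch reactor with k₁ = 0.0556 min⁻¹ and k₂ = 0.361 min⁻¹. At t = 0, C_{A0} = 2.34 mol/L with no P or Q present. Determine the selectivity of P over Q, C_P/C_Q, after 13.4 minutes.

0.193

Solving the coupled first-order balances gives C_P(t) = [k₁/(k₂−k₁)]·C_{A0}·(e^(−k₁t) − e^(−k₂t)).
e^(−k₁t) = e^(−0.0556×13.4) = e^(−0.7450) = 0.4747; e^(−k₂t) = e^(−4.837) = 0.007928.
C_P = 0.0556×2.34/(0.361−0.0556) × (0.4747−0.007928) = 0.4260×0.4668 = 0.1989 mol/L.
C_A = C_{A0}e^(−k₁t) = 1.111 mol/L, so C_Q = C_{A0}−C_A−C_P = 1.030 mol/L; C_P/C_Q = 0.193.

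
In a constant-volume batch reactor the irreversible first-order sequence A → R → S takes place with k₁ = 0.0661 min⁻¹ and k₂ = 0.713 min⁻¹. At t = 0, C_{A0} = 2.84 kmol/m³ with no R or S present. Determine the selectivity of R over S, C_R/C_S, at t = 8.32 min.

Solving the coupled first-order balances gives C_R(t) = [k₁/(k₂−k₁)]·C_{A0}·(e^(−k₁t) − e^(−k₂t)).
e^(−k₁t) = e^(−0.0661×8.32) = e^(−0.5500) = 0.5770; e^(−k₂t) = e^(−5.932) = 0.002653.
C_R = 0.0661×2.84/(0.713−0.0661) × (0.5770−0.002653) = 0.2902×0.5743 = 0.1667 kmol/m³.
C_A = C_{A0}e^(−k₁t) = 1.639 kmol/m³, so C_S = C_{A0}−C_A−C_R = 1.035 kmol/m³; C_R/C_S = 0.161.

0.161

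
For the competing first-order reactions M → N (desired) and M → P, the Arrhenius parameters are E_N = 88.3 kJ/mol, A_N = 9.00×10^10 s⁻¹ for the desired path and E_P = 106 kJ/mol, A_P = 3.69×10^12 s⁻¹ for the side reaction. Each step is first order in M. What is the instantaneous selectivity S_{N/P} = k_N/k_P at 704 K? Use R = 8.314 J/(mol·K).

Since both paths have the same order in M, the concentration cancels and S_{N/P} = k_N/k_P = (A_N/A_P)·exp[(E_P−E_N)/(RT)].
(E_P−E_N)/(RT) = (106−88.3)×10³/(8.314×704) = 17700/5853 = 3.024.
k_N/k_P = (9.00×10^10/3.69×10^12)·exp(3.024) = 0.02439 × 20.57 = 0.502.

0.502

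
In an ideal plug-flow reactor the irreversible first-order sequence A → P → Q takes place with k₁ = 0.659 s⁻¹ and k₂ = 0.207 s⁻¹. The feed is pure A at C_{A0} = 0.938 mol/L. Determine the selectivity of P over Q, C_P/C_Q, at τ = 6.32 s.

Solving the coupled first-order balances gives C_P(τ) = [k₁/(k₂−k₁)]·C_{A0}·(e^(−k₁τ) − e^(−k₂τ)).
e^(−k₁τ) = e^(−0.659×6.32) = e^(−4.165) = 0.01553; e^(−k₂τ) = e^(−1.308) = 0.2703.
C_P = 0.659×0.938/(0.207−0.659) × (0.01553−0.2703) = (-1.368)×(-0.2548) = 0.3484 mol/L.
C_A = C_{A0}e^(−k₁τ) = 0.01457 mol/L, so C_Q = C_{A0}−C_A−C_P = 0.5750 mol/L; C_P/C_Q = 0.606.

0.606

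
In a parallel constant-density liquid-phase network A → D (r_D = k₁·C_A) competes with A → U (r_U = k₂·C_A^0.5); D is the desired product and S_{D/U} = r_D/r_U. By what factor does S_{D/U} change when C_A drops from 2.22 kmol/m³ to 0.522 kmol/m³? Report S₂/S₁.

0.485

S_{D/U} = (k₁/k₂)·C_A^0.5, so S₂/S₁ = (C_{A,2}/C_{A,1})^0.5.
= (0.522/2.22)^0.5 = (0.2351)^0.5 = 0.485.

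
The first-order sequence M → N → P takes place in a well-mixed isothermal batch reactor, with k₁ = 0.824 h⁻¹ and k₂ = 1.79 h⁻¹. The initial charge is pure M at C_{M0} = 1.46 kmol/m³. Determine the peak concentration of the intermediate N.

At the optimum, C_{N,max}/C_{M0} = (k₁/k₂)^[k₂/(k₂−k₁)].
= (0.824/1.79)^(1.79/(1.79−0.824)) = (0.4603)^(1.853) = 0.2375.
C_{N,max} = 0.2375×1.46 = 0.347 kmol/m³.

0.347 kmol/m³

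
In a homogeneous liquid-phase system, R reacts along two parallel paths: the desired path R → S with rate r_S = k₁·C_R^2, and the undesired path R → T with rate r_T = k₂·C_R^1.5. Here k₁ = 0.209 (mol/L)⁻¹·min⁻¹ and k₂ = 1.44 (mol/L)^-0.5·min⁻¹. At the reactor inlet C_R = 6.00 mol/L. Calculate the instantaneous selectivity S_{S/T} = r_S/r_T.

S_{S/T} = r_S/r_T = (k₁·C_R^2)/(k₂·C_R^1.5) = (k₁/k₂)·C_R^0.5.
= (0.209×6.000^2) / (1.44×6.000^1.5) = 7.524/21.16 = 0.356.

0.356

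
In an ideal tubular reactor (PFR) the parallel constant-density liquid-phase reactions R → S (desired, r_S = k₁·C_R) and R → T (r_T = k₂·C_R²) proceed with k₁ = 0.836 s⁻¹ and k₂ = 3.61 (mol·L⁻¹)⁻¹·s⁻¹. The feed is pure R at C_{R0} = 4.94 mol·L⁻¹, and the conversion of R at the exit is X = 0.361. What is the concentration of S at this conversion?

0.0979 mol·L⁻¹

C_R = C_{R0}(1−X) = 3.157 mol·L⁻¹.
Along a PFR/batch, dC_S/dC_R = −r_S/(r_S+r_T) = −k₁/(k₁+k₂·C_R).
Integrating from C_{R0} to C_R: C_S = (0.836/3.61)·ln[(0.836+3.61·4.94)/(0.836+3.61·3.16)] = 0.2316·ln(18.67/12.23) = 0.09793 mol·L⁻¹.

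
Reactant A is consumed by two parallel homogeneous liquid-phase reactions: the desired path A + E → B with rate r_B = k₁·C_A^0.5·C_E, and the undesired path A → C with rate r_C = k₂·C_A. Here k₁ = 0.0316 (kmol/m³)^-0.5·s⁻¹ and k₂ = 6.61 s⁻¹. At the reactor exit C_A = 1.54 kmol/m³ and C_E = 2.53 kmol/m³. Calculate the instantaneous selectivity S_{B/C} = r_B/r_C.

0.00975

S_{B/C} = r_B/r_C = (k₁·C_A^0.5·C_E)/(k₂·C_A) = (k₁/k₂)·C_A^-0.5·C_E.
= (0.0316×1.540^0.5×2.530) / (6.61×1.540) = 0.09921/10.18 = 0.00975.
The undesired path is higher order in A, so low C_A (CSTR or dilute feed) favours B.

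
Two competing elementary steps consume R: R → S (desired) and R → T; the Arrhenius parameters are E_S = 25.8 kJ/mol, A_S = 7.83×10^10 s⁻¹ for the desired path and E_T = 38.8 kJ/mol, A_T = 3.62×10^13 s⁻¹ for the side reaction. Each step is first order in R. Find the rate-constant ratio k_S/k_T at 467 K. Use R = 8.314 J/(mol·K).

Since both paths have the same order in R, the concentration cancels and S_{S/T} = k_S/k_T = (A_S/A_T)·exp[(E_T−E_S)/(RT)].
(E_T−E_S)/(RT) = (38.8−25.8)×10³/(8.314×467) = 13000/3883 = 3.348.
k_S/k_T = (7.83×10^10/3.62×10^13)·exp(3.348) = 0.002163 × 28.45 = 0.0615.
Since E_S < E_T, lowering the temperature improves selectivity toward S.

0.0615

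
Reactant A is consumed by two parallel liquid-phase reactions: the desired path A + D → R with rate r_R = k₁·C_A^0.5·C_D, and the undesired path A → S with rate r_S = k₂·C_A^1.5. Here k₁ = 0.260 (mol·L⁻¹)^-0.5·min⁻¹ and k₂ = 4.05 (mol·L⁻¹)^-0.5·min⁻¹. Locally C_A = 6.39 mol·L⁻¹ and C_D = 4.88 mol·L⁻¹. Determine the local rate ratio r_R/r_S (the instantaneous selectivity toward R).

S_{R/S} = r_R/r_S = (k₁·C_A^0.5·C_D)/(k₂·C_A^1.5) = (k₁/k₂)·C_A⁻¹·C_D.
= (0.260×6.390^0.5×4.880) / (4.05×6.390^1.5) = 3.207/65.42 = 0.0490.

0.0490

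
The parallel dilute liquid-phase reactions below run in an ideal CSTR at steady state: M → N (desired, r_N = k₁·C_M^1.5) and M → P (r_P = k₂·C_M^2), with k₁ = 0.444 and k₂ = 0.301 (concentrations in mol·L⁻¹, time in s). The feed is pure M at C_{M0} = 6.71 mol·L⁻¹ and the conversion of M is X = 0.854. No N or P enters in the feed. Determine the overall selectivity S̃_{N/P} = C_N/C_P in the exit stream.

Exit C_M = C_{M0}(1−X) = 6.71×0.146 = 0.9797 mol·L⁻¹.
In a CSTR the entire volume is at exit conditions, so r_N = 0.444×0.9797^1.5 = 0.4305 and r_P = 0.301×0.9797^2 = 0.2889.
Overall selectivity = C_N/C_P = r_Nτ/(r_Pτ) = r_N/r_P = 1.49.

1.49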